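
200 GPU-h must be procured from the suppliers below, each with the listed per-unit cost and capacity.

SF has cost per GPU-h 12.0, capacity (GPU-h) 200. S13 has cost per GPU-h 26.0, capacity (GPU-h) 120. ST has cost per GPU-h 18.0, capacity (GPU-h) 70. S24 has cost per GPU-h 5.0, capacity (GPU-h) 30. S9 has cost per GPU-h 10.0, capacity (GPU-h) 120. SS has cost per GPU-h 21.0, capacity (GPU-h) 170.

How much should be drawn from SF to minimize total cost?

50

Fill from the cheapest supplier first.
S24 (5.0): use full 30 → 170 GPU-h to go.
Take 120 from S9 at 10.0 → need 50 more.
SF (12.0): take the remaining 50 → done.
ST, SS, S13: unused.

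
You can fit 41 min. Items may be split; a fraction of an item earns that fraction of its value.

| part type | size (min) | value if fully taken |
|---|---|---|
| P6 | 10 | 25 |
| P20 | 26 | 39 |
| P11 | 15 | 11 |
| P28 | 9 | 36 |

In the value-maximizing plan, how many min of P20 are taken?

22

Sort by value density: P28 36/9≈4, P6 25/10≈2.5, P20 39/26≈1.5, P11 11/15≈0.733.
All 9 min of P28 fit (value 36) ; 32 remain.
P6: take in full, 10 min for value 25 ; 22 left.
Only 22 min remain; take 22/26 of P20 for value 39×22/26 = 33.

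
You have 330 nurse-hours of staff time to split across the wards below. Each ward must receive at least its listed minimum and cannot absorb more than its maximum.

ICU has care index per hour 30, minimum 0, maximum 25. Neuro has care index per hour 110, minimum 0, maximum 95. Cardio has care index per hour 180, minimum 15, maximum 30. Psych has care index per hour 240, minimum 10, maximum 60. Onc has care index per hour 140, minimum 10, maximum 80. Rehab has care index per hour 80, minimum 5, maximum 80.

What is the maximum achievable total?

Meeting every minimum uses 0+0+15+10+10+5 = 40 nurse-hours, leaving 290.
Order the wards by care index per hour: Psych 240 > Cardio 180 > Onc 140 > Neuro 110 > Rehab 80 > ICU 30.
Psych: +50 to 60 (cap) → 240 left.
Cardio takes 15 more to reach its cap of 30 → 225 left.
Onc: +70 to 80 (cap) → 155 left.
Give Neuro 95 more to hit its cap of 95 → 60 left.
Rehab has room for 75 more but only 60 remain, so it gets 65.
Total = 110×95 + 180×30 + 240×60 + 140×80 + 80×65 = 46650.

46650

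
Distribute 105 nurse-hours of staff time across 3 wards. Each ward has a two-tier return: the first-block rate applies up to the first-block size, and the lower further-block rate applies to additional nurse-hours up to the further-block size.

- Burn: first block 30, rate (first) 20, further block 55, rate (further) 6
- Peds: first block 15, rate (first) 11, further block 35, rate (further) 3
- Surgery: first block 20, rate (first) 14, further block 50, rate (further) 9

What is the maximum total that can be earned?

1405

Treat each block as its own option and order by rate: Burn/tier1 20 > Surgery/tier1 14 > Peds/tier1 11 > Surgery/tier2 9 > Burn/tier2 6 > Peds/tier2 3.
Fill Burn tier1 block (30 at 20) ; 75 left.
Surgery tier1 at 14: fill all 20 ; 55 left.
Fill Peds tier1 block (15 at 11) ; 40 left.
Surgery tier2 at 9: only 40 left, fill 40.
Total = 20×30 + 14×20 + 11×15 + 9×40 = 1405.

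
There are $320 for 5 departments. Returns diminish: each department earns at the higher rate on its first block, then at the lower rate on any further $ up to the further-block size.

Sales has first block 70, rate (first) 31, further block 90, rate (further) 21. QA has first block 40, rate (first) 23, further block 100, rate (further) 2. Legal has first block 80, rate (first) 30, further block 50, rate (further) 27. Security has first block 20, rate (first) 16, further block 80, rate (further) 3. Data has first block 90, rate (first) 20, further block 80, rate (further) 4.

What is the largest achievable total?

8520

Order all 10 blocks by rate: Sales/first 31 > Legal/first 30 > Legal/second 27 > QA/first 23 > Sales/second 21 > Data/first 20 > Security/first 16 > Data/second 4 > Security/second 3 > QA/second 2.
Sales first at 31: fill all 70 ; 250 left.
Legal first at 30: fill all 80 ; 170 left.
Legal second at 27: fill all 50 ; 120 left.
QA/first (23): +40 ; 80 left.
Sales second at 21: only 80 left, fill 80.
Total = 31×70 + 30×80 + 27×50 + 23×40 + 21×80 = 8520.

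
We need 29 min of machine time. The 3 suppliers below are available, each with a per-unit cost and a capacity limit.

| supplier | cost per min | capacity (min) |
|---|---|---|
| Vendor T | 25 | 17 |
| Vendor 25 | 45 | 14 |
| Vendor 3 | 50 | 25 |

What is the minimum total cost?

965

Fill from the cheapest supplier first.
Vendor T (25): use full 17 — 12 min to go.
Vendor 25 at 45: take 12 of its 14 — requirement met.
Vendor 3: unused.
Cost = 17×25 + 12×45 = 965.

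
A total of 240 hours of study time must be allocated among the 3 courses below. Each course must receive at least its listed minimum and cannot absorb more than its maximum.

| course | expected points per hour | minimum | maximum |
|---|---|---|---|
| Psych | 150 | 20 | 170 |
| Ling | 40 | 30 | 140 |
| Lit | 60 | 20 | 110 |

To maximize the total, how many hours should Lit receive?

40

Meeting every minimum uses 20+30+20 = 70 hours, leaving 170.
Rank by expected points per hour: Psych 150 > Lit 60 > Ling 40.
Psych takes 150 more to reach its cap of 170 — 20 left.
Lit has room for 90 more but only 20 remain, so it gets 40.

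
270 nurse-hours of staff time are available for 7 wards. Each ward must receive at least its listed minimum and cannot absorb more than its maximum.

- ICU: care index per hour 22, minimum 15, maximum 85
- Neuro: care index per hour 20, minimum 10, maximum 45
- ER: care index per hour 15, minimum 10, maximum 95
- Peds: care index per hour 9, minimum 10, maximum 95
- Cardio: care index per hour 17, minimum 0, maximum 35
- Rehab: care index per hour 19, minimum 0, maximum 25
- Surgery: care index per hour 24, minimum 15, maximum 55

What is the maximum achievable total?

5475

Meeting every minimum uses 15+10+10+10+0+0+15 = 60 nurse-hours, leaving 210.
Rank by care index per hour: Surgery 24 > ICU 22 > Neuro 20 > Rehab 19 > Cardio 17 > ER 15 > Peds 9.
Give Surgery 40 more to hit its cap of 55 — 170 left.
ICU takes 70 more to reach its cap of 85 — 100 left.
Neuro: +35 to 45 (cap) — 65 left.
Give Rehab 25 more to hit its cap of 25 — 40 left.
Cardio takes 35 more to reach its cap of 35 — 5 left.
ER has room for 85 more but only 5 remain, so it gets 15.
Total = 22×85 + 20×45 + 15×15 + 9×10 + 17×35 + 19×25 + 24×55 = 5475.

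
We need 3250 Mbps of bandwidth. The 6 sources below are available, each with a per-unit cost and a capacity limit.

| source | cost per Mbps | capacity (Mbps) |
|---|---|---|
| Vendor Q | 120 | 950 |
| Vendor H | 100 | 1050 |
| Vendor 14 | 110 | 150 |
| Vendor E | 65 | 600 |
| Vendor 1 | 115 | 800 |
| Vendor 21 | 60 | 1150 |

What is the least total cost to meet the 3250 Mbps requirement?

Fill from the cheapest source first.
Vendor 21 at 60: take all 1150 Mbps ; 2100 still needed.
Vendor E (65): use full 600 ; 1500 Mbps to go.
Take 1050 from Vendor H at 100 ; need 450 more.
Take 150 from Vendor 14 at 110 ; need 300 more.
Take 300 from Vendor 1 at 115 to finish.
Vendor Q: unused.
Cost = 1150×60 + 600×65 + 1050×100 + 150×110 + 300×115 = 264000.

264000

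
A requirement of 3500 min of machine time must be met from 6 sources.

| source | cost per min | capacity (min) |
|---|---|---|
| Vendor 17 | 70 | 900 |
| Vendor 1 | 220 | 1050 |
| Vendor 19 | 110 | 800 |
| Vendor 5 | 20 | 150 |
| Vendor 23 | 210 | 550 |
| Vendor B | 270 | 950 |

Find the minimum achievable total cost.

Use sources in increasing cost order.
Vendor 5 (20): use full 150 → 3350 min to go.
Vendor 17 (70): use full 900 → 2450 min to go.
Vendor 19 (110): use full 800 → 1650 min to go.
Take 550 from Vendor 23 at 210 → need 1100 more.
Vendor 1 at 220: take all 1050 min → 50 still needed.
Take 50 from Vendor B at 270 to finish.
Cost = 150×20 + 900×70 + 800×110 + 550×210 + 1050×220 + 50×270 = 514000.

514000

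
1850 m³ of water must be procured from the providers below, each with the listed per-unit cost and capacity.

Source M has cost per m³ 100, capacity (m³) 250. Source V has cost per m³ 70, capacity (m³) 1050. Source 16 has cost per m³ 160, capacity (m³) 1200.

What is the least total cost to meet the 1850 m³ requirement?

186500

Use providers in increasing cost order.
Source V (70): use full 1050 ; 800 m³ to go.
Source M (100): use full 250 ; 550 m³ to go.
Source 16 (160): take the remaining 550 ; done.
Cost = 1050×70 + 250×100 + 550×160 = 186500.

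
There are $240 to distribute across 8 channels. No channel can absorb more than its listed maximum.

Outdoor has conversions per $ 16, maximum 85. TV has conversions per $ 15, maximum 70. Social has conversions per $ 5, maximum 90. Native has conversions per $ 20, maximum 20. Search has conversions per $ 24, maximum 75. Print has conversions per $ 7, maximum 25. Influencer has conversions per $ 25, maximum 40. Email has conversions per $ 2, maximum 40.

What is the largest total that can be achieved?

Order the channels by conversions per $: Influencer 25 > Search 24 > Native 20 > Outdoor 16 > TV 15 > Print 7 > Social 5 > Email 2.
Give Influencer 40 to hit its cap of 40 ; 200 left.
Give Search 75 to hit its cap of 75 ; 125 left.
Give Native 20 to hit its cap of 20 ; 105 left.
Outdoor: +85 to 85 (cap) ; 20 left.
TV: +20 (room for 70) → 20. Pool exhausted.
Total = 16×85 + 15×20 + 20×20 + 24×75 + 25×40 = 4860.

4860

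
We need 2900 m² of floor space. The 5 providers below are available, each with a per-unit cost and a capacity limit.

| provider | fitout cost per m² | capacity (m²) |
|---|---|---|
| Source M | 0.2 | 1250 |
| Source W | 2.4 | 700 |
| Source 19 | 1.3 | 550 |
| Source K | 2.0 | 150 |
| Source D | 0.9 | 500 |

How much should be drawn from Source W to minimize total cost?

450

Fill from the cheapest provider first.
Take 1250 from Source M at 0.2 → need 1650 more.
Source D at 0.9: take all 500 m² → 1150 still needed.
Take 550 from Source 19 at 1.3 → need 600 more.
Source K (2.0): use full 150 → 450 m² to go.
Take 450 from Source W at 2.4 to finish.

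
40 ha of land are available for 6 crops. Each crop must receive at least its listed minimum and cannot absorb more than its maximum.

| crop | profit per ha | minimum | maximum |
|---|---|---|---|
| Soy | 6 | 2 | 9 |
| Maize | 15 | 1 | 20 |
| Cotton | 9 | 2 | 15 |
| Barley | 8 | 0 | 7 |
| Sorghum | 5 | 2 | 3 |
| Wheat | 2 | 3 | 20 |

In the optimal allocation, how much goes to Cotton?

13

Meeting every minimum uses 2+1+2+0+2+3 = 10 ha, leaving 30.
Order the crops by profit per ha: Maize 15 > Cotton 9 > Barley 8 > Soy 6 > Sorghum 5 > Wheat 2.
Maize: +19 to 20 (cap) → 11 left.
Cotton has room for 13 more but only 11 remain, so it gets 13.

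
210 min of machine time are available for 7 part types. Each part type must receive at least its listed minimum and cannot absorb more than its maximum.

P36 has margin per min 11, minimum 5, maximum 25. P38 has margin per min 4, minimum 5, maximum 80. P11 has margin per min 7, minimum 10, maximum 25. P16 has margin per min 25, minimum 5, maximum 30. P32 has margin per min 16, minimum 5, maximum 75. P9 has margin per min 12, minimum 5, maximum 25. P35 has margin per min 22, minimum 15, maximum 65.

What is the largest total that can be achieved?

3765

Meeting every minimum uses 5+5+10+5+5+5+15 = 50 min, leaving 160.
Order the part types by margin per min: P16 25 > P35 22 > P32 16 > P9 12 > P36 11 > P11 7 > P38 4.
Give P16 25 more to hit its cap of 30 → 135 left.
P35 takes 50 more to reach its cap of 65 → 85 left.
P32 takes 70 more to reach its cap of 75 → 15 left.
P9 has room for 20 more but only 15 remain, so it gets 20.
Total = 11×5 + 4×5 + 7×10 + 25×30 + 16×75 + 12×20 + 22×65 = 3765.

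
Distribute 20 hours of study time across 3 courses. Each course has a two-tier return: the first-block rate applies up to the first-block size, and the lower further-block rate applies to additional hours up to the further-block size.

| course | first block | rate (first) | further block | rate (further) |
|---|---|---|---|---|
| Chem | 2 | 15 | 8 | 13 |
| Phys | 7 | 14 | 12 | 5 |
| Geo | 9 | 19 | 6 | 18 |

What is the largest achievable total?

Order all 6 blocks by rate: Geo/tier1 19 > Geo/tier2 18 > Chem/tier1 15 > Phys/tier1 14 > Chem/tier2 13 > Phys/tier2 5.
Geo tier1 at 19: fill all 9 ; 11 left.
Geo/tier2 (18): +6 ; 5 left.
Chem/tier1 (15): +2 ; 3 left.
3 remain; put them into Phys tier1 at 14.
Total = 19×9 + 18×6 + 15×2 + 14×3 = 351.

351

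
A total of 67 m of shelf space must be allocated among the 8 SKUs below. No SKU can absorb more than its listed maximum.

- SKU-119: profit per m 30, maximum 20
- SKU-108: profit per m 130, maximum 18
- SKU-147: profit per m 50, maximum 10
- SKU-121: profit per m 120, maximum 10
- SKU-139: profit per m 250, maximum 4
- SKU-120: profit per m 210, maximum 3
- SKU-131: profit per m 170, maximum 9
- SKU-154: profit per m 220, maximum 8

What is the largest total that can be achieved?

9110

Rank by profit per m: SKU-139 250 > SKU-154 220 > SKU-120 210 > SKU-131 170 > SKU-108 130 > SKU-121 120 > SKU-147 50 > SKU-119 30.
SKU-139 takes 4 to reach its cap of 4 ; 63 left.
SKU-154 takes 8 to reach its cap of 8 ; 55 left.
Give SKU-120 3 to hit its cap of 3 ; 52 left.
SKU-131: +9 to 9 (cap) ; 43 left.
SKU-108 takes 18 to reach its cap of 18 ; 25 left.
Give SKU-121 10 to hit its cap of 10 ; 15 left.
SKU-147 takes 10 to reach its cap of 10 ; 5 left.
SKU-119: +5 (room for 20) → 5. Pool exhausted.
Total = 30×5 + 130×18 + 50×10 + 120×10 + 250×4 + 210×3 + 170×9 + 220×8 = 9110.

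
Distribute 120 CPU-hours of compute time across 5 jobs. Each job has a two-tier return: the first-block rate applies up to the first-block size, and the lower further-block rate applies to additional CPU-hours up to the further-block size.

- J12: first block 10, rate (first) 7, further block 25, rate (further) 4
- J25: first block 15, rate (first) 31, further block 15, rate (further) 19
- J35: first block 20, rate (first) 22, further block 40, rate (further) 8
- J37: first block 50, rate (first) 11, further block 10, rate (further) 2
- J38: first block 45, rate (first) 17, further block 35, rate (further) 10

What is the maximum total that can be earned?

Rank every tier by rate: J25/tier1 31 > J35/tier1 22 > J25/tier2 19 > J38/tier1 17 > J37/tier1 11 > J38/tier2 10 > J35/tier2 8 > J12/tier1 7 > J12/tier2 4 > J37/tier2 2.
Fill J25 tier1 block (15 at 31) ; 105 left.
J35/tier1 (22): +20 ; 85 left.
J25/tier2 (19): +15 ; 70 left.
Fill J38 tier1 block (45 at 17) ; 25 left.
J37 tier1 at 11: only 25 left, fill 25.
Total = 31×15 + 22×20 + 19×15 + 17×45 + 11×25 = 2230.

2230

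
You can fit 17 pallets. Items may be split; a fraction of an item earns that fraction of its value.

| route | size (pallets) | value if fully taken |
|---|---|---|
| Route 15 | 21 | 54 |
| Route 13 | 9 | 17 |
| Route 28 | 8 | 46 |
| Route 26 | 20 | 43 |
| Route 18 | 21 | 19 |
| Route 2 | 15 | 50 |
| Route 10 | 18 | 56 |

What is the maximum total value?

Rank by value-to-size ratio: Route 28 46/8≈5.75, Route 2 50/15≈3.33, Route 10 56/18≈3.11, Route 15 54/21≈2.57, Route 26 43/20≈2.15, Route 13 17/9≈1.89, Route 18 19/21≈0.905.
Route 28: take in full, 8 pallets for value 46 — 9 left.
9 pallets left: a 9/15 share of Route 2 gives 50×9/15 = 30.
Total value = 76.

76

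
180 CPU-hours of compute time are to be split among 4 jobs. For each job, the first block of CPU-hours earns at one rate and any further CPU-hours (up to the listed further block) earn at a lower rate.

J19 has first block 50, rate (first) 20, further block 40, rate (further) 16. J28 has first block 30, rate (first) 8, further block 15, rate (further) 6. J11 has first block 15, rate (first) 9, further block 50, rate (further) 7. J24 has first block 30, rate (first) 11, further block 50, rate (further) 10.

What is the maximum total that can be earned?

Order all 8 blocks by rate: J19/tier1 20 > J19/tier2 16 > J24/tier1 11 > J24/tier2 10 > J11/tier1 9 > J28/tier1 8 > J11/tier2 7 > J28/tier2 6.
J19/tier1 (20): +50 — 130 left.
J19/tier2 (16): +40 — 90 left.
J24 tier1 at 11: fill all 30 — 60 left.
Fill J24 tier2 block (50 at 10) — 10 left.
J11/tier1: +10 of 15 at 9; pool empty.
Total = 20×50 + 16×40 + 11×30 + 10×50 + 9×10 = 2560.

2560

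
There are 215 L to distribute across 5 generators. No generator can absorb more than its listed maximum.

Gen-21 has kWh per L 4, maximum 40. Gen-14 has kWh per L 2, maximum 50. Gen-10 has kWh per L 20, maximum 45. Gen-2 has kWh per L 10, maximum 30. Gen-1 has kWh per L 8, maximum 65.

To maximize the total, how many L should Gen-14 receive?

Order the generators by kWh per L: Gen-10 20 > Gen-2 10 > Gen-1 8 > Gen-21 4 > Gen-14 2.
Give Gen-10 45 to hit its cap of 45 ; 170 left.
Gen-2: +30 to 30 (cap) ; 140 left.
Give Gen-1 65 to hit its cap of 65 ; 75 left.
Give Gen-21 40 to hit its cap of 40 ; 35 left.
Gen-14: +35 (room for 50) → 35. Pool exhausted.

35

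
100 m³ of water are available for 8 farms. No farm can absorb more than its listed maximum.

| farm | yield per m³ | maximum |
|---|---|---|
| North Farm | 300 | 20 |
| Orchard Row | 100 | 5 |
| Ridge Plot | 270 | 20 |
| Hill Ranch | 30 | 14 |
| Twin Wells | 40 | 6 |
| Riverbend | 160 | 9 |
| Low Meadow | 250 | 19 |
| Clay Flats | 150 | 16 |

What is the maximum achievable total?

20880

Highest yield per m³ first: North Farm 300 > Ridge Plot 270 > Low Meadow 250 > Riverbend 160 > Clay Flats 150 > Orchard Row 100 > Twin Wells 40 > Hill Ranch 30.
Give North Farm 20 to hit its cap of 20 ; 80 left.
Ridge Plot takes 20 to reach its cap of 20 ; 60 left.
Give Low Meadow 19 to hit its cap of 19 ; 41 left.
Riverbend: +9 to 9 (cap) ; 32 left.
Clay Flats: +16 to 16 (cap) ; 16 left.
Orchard Row takes 5 to reach its cap of 5 ; 11 left.
Twin Wells takes 6 to reach its cap of 6 ; 5 left.
Hill Ranch has room for 14 but only 5 remain, so it gets 5.
Total = 300×20 + 100×5 + 270×20 + 30×5 + 40×6 + 160×9 + 250×19 + 150×16 = 20880.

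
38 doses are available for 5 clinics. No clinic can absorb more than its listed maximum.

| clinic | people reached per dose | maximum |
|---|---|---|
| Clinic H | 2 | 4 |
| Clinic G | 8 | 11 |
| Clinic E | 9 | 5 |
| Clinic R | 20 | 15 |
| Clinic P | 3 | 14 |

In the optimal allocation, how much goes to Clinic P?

7

Highest people reached per dose first: Clinic R 20 > Clinic E 9 > Clinic G 8 > Clinic P 3 > Clinic H 2.
Clinic R takes 15 to reach its cap of 15 — 23 left.
Clinic E: +5 to 5 (cap) — 18 left.
Clinic G takes 11 to reach its cap of 11 — 7 left.
Only 7 left; Clinic P takes them to reach 7.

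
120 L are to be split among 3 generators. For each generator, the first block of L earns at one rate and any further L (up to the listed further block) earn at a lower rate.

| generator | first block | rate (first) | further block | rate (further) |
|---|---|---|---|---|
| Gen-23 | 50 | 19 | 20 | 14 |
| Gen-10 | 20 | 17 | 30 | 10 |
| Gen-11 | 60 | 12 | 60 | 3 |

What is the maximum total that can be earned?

Treat each block as its own option and order by rate: Gen-23/T1 19 > Gen-10/T1 17 > Gen-23/T2 14 > Gen-11/T1 12 > Gen-10/T2 10 > Gen-11/T2 3.
Fill Gen-23 T1 block (50 at 19) — 70 left.
Gen-10/T1 (17): +20 — 50 left.
Gen-23 T2 at 14: fill all 20 — 30 left.
Gen-11 T1 at 12: only 30 left, fill 30.
Total = 19×50 + 17×20 + 14×20 + 12×30 = 1930.

1930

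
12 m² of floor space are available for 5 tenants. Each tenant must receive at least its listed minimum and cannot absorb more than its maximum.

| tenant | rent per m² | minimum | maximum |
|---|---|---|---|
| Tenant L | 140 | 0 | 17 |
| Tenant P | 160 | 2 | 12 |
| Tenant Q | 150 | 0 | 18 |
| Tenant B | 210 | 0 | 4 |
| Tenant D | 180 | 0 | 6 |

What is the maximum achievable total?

Meeting every minimum uses 0+2+0+0+0 = 2 m², leaving 10.
Rank by rent per m²: Tenant B 210 > Tenant D 180 > Tenant P 160 > Tenant Q 150 > Tenant L 140.
Tenant B takes 4 more to reach its cap of 4 — 6 left.
Give Tenant D 6 more to hit its cap of 6 — 0 left.
Total = 160×2 + 210×4 + 180×6 = 2240.

2240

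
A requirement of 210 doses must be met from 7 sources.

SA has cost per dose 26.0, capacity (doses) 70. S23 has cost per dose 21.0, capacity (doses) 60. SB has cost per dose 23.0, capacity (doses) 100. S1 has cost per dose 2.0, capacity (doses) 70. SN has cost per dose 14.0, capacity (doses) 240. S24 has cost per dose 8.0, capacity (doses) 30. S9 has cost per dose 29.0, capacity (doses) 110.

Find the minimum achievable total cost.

Cheapest first:
S1 at 2.0: take all 70 doses ; 140 still needed.
S24 at 8.0: take all 30 doses ; 110 still needed.
SN (14.0): take the remaining 110 ; done.
S23, SB, SA, S9: unused.
Cost = 70×2.0 + 30×8.0 + 110×14.0 = 1920.

1920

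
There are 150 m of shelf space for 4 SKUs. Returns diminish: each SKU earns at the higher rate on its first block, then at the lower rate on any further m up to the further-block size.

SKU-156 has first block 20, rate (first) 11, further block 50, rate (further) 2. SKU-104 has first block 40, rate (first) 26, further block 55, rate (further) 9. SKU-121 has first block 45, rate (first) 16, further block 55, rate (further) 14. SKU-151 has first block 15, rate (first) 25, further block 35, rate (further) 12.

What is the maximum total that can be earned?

2835

Treat each block as its own option and order by rate: SKU-104/T1 26 > SKU-151/T1 25 > SKU-121/T1 16 > SKU-121/T2 14 > SKU-151/T2 12 > SKU-156/T1 11 > SKU-104/T2 9 > SKU-156/T2 2.
SKU-104/T1 (26): +40 — 110 left.
Fill SKU-151 T1 block (15 at 25) — 95 left.
Fill SKU-121 T1 block (45 at 16) — 50 left.
SKU-121 T2 at 14: only 50 left, fill 50.
Total = 26×40 + 25×15 + 16×45 + 14×50 = 2835.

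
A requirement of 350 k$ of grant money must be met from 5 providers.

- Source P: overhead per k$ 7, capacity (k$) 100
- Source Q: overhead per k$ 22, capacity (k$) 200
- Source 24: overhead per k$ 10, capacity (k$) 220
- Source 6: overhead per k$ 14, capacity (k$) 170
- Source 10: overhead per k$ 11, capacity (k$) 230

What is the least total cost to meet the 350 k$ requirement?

Fill from the cheapest provider first.
Source P (7): use full 100 ; 250 k$ to go.
Source 24 at 10: take all 220 k$ ; 30 still needed.
Source 10 at 11: take 30 of its 230 ; requirement met.
Source 6, Source Q: unused.
Cost = 100×7 + 220×10 + 30×11 = 3230.

3230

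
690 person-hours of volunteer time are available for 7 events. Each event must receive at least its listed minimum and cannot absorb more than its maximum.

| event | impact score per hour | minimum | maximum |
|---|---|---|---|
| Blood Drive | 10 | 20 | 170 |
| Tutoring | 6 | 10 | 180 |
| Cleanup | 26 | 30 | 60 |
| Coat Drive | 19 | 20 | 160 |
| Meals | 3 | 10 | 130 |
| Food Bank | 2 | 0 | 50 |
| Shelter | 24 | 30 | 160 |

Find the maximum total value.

Meeting every minimum uses 20+10+30+20+10+0+30 = 120 person-hours, leaving 570.
Order the events by impact score per hour: Cleanup 26 > Shelter 24 > Coat Drive 19 > Blood Drive 10 > Tutoring 6 > Meals 3 > Food Bank 2.
Cleanup takes 30 more to reach its cap of 60 ; 540 left.
Give Shelter 130 more to hit its cap of 160 ; 410 left.
Give Coat Drive 140 more to hit its cap of 160 ; 270 left.
Blood Drive takes 150 more to reach its cap of 170 ; 120 left.
Tutoring has room for 170 more but only 120 remain, so it gets 130.
Total = 10×170 + 6×130 + 26×60 + 19×160 + 3×10 + 24×160 = 10950.

10950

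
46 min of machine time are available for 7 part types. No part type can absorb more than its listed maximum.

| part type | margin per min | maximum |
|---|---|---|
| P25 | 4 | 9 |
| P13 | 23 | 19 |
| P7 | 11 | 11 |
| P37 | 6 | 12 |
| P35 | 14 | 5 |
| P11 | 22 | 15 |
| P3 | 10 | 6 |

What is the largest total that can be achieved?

Highest margin per min first: P13 23 > P11 22 > P35 14 > P7 11 > P3 10 > P37 6 > P25 4.
P13: +19 to 19 (cap) ; 27 left.
P11: +15 to 15 (cap) ; 12 left.
Give P35 5 to hit its cap of 5 ; 7 left.
Only 7 left; P7 takes them to reach 7.
Total = 23×19 + 11×7 + 14×5 + 22×15 = 914.

914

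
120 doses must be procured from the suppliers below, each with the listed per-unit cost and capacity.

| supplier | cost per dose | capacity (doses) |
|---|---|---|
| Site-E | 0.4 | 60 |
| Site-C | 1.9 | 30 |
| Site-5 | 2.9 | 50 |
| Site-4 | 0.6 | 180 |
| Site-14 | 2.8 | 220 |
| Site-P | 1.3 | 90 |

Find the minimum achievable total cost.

Use suppliers in increasing cost order.
Take 60 from Site-E at 0.4 — need 60 more.
Site-4 at 0.6: take 60 of its 180 — requirement met.
Site-P, Site-C, Site-14, Site-5: unused.
Cost = 60×0.4 + 60×0.6 = 60.

60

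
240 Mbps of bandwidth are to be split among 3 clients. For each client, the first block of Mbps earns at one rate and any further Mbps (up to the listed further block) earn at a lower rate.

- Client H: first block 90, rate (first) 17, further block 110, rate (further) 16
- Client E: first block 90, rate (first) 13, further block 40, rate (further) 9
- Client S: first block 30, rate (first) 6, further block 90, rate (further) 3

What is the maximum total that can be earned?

3810

Treat each block as its own option and order by rate: Client H/tier1 17 > Client H/tier2 16 > Client E/tier1 13 > Client E/tier2 9 > Client S/tier1 6 > Client S/tier2 3.
Fill Client H tier1 block (90 at 17) — 150 left.
Client H/tier2 (16): +110 — 40 left.
Client E/tier1: +40 of 90 at 13; pool empty.
Total = 17×90 + 16×110 + 13×40 = 3810.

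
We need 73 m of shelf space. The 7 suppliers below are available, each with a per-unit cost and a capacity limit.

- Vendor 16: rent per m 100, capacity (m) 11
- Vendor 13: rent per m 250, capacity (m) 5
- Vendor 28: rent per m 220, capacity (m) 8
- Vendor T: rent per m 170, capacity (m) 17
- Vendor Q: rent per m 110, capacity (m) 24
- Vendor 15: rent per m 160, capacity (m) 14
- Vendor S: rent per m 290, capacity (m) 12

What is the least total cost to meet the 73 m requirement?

10410

Use suppliers in increasing cost order.
Take 11 from Vendor 16 at 100 — need 62 more.
Take 24 from Vendor Q at 110 — need 38 more.
Vendor 15 (160): use full 14 — 24 m to go.
Take 17 from Vendor T at 170 — need 7 more.
Vendor 28 at 220: take 7 of its 8 — requirement met.
Vendor 13, Vendor S: unused.
Cost = 11×100 + 24×110 + 14×160 + 17×170 + 7×220 = 10410.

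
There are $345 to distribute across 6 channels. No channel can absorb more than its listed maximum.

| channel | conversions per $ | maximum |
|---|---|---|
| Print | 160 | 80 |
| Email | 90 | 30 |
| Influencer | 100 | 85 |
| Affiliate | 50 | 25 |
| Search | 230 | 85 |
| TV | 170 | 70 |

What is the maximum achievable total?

55000

Order the channels by conversions per $: Search 230 > TV 170 > Print 160 > Influencer 100 > Email 90 > Affiliate 50.
Give Search 85 to hit its cap of 85 ; 260 left.
TV: +70 to 70 (cap) ; 190 left.
Print: +80 to 80 (cap) ; 110 left.
Influencer: +85 to 85 (cap) ; 25 left.
Only 25 left; Email takes them to reach 25.
Total = 160×80 + 90×25 + 100×85 + 230×85 + 170×70 = 55000.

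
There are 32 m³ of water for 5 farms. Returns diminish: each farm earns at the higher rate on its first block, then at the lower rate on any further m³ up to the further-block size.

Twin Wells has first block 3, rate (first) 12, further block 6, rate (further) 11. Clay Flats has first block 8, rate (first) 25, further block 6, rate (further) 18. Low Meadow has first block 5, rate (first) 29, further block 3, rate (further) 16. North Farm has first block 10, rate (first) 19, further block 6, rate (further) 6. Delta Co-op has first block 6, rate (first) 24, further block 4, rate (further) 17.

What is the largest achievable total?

Treat each block as its own option and order by rate: Low Meadow/first 29 > Clay Flats/first 25 > Delta Co-op/first 24 > North Farm/first 19 > Clay Flats/second 18 > Delta Co-op/second 17 > Low Meadow/second 16 > Twin Wells/first 12 > Twin Wells/second 11 > North Farm/second 6.
Fill Low Meadow first block (5 at 29) — 27 left.
Clay Flats/first (25): +8 — 19 left.
Delta Co-op first at 24: fill all 6 — 13 left.
Fill North Farm first block (10 at 19) — 3 left.
Clay Flats/second: +3 of 6 at 18; pool empty.
Total = 29×5 + 25×8 + 24×6 + 19×10 + 18×3 = 733.

733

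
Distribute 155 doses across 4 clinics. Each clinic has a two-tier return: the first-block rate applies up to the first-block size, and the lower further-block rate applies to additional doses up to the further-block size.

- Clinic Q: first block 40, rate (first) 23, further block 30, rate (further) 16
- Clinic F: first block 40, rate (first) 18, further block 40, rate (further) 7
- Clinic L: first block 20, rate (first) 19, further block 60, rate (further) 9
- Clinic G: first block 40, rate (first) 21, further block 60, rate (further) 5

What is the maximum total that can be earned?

3100

Treat each block as its own option and order by rate: Clinic Q/tier1 23 > Clinic G/tier1 21 > Clinic L/tier1 19 > Clinic F/tier1 18 > Clinic Q/tier2 16 > Clinic L/tier2 9 > Clinic F/tier2 7 > Clinic G/tier2 5.
Clinic Q tier1 at 23: fill all 40 → 115 left.
Clinic G tier1 at 21: fill all 40 → 75 left.
Fill Clinic L tier1 block (20 at 19) → 55 left.
Fill Clinic F tier1 block (40 at 18) → 15 left.
Clinic Q/tier2: +15 of 30 at 16; pool empty.
Total = 23×40 + 21×40 + 19×20 + 18×40 + 16×15 = 3100.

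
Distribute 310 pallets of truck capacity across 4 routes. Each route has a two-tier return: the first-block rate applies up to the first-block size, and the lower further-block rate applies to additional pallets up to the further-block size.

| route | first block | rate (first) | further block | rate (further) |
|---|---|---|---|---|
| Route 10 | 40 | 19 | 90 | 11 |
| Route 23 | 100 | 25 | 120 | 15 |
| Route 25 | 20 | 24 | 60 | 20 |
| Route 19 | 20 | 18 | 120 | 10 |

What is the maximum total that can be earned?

Order all 8 blocks by rate: Route 23/first 25 > Route 25/first 24 > Route 25/second 20 > Route 10/first 19 > Route 19/first 18 > Route 23/second 15 > Route 10/second 11 > Route 19/second 10.
Route 23/first (25): +100 → 210 left.
Route 25/first (24): +20 → 190 left.
Fill Route 25 second block (60 at 20) → 130 left.
Fill Route 10 first block (40 at 19) → 90 left.
Fill Route 19 first block (20 at 18) → 70 left.
Route 23/second: +70 of 120 at 15; pool empty.
Total = 25×100 + 24×20 + 20×60 + 19×40 + 18×20 + 15×70 = 6350.

6350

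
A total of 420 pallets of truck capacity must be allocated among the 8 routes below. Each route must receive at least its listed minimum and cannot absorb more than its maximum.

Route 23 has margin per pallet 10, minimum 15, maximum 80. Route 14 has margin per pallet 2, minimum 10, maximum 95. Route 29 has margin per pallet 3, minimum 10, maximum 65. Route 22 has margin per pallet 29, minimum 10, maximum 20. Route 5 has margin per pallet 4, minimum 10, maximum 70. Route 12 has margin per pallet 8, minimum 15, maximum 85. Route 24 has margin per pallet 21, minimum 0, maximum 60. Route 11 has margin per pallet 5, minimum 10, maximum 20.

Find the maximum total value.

Meeting every minimum uses 15+10+10+10+10+15+0+10 = 80 pallets, leaving 340.
Rank by margin per pallet: Route 22 29 > Route 24 21 > Route 23 10 > Route 12 8 > Route 11 5 > Route 5 4 > Route 29 3 > Route 14 2.
Route 22: +10 to 20 (cap) → 330 left.
Route 24: +60 to 60 (cap) → 270 left.
Route 23 takes 65 more to reach its cap of 80 → 205 left.
Give Route 12 70 more to hit its cap of 85 → 135 left.
Give Route 11 10 more to hit its cap of 20 → 125 left.
Route 5: +60 to 70 (cap) → 65 left.
Route 29 takes 55 more to reach its cap of 65 → 10 left.
Only 10 left; Route 14 takes them to reach 20.
Total = 10×80 + 2×20 + 3×65 + 29×20 + 4×70 + 8×85 + 21×60 + 5×20 = 3935.

3935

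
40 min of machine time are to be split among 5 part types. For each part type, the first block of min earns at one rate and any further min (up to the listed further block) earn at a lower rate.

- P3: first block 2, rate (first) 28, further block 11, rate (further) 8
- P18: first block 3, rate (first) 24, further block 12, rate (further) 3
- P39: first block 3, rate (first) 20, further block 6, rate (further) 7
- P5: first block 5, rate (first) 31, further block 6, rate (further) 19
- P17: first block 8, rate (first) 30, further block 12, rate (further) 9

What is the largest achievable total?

Rank every tier by rate: P5/tier1 31 > P17/tier1 30 > P3/tier1 28 > P18/tier1 24 > P39/tier1 20 > P5/tier2 19 > P17/tier2 9 > P3/tier2 8 > P39/tier2 7 > P18/tier2 3.
P5/tier1 (31): +5 ; 35 left.
P17/tier1 (30): +8 ; 27 left.
P3/tier1 (28): +2 ; 25 left.
P18 tier1 at 24: fill all 3 ; 22 left.
P39/tier1 (20): +3 ; 19 left.
P5 tier2 at 19: fill all 6 ; 13 left.
Fill P17 tier2 block (12 at 9) ; 1 left.
P3 tier2 at 8: only 1 left, fill 1.
Total = 31×5 + 30×8 + 28×2 + 24×3 + 20×3 + 19×6 + 9×12 + 8×1 = 813.

813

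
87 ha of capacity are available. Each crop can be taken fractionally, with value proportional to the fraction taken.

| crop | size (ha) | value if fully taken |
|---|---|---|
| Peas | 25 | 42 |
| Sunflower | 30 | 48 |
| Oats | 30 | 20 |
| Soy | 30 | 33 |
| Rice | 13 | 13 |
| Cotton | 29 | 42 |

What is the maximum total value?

135.3

Best value per unit of size first: Peas 42/25≈1.68, Sunflower 48/30≈1.6, Cotton 42/29≈1.45, Soy 33/30≈1.1, Rice 13/13≈1, Oats 20/30≈0.667.
Peas: take in full, 25 ha for value 42 → 62 left.
Sunflower: take in full, 30 ha for value 48 → 32 left.
All 29 ha of Cotton fit (value 42) → 3 remain.
Fill the last 3 ha with part of Soy: 3/30 of it earns 3.3.
Total value = 135.3.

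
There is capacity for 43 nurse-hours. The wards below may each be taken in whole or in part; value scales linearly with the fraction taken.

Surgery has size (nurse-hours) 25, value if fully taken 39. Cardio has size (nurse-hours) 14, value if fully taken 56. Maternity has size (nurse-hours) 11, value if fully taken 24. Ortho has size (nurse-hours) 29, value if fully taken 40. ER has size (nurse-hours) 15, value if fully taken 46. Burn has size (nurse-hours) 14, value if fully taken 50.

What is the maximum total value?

Sort by value density: Cardio 56/14≈4, Burn 50/14≈3.57, ER 46/15≈3.07, Maternity 24/11≈2.18, Surgery 39/25≈1.56, Ortho 40/29≈1.38.
Cardio: take in full, 14 nurse-hours for value 56 ; 29 left.
Take all of Burn (14 nurse-hours, value 50) ; 15 nurse-hours left.
All 15 nurse-hours of ER fit (value 46) ; 0 remain.
Total value = 152.

152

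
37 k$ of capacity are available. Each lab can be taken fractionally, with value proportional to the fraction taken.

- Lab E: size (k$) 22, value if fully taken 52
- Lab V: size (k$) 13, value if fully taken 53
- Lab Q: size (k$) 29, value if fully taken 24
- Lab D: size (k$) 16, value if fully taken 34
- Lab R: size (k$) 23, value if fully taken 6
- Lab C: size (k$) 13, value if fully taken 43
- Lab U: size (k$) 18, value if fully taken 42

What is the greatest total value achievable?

Rank by value-to-size ratio: Lab V 53/13≈4.08, Lab C 43/13≈3.31, Lab E 52/22≈2.36, Lab U 42/18≈2.33, Lab D 34/16≈2.12, Lab Q 24/29≈0.828, Lab R 6/23≈0.261.
All 13 k$ of Lab V fit (value 53) → 24 remain.
Lab C: take in full, 13 k$ for value 43 → 11 left.
11 k$ left: a 11/22 share of Lab E gives 52×11/22 = 26.
Total value = 122.

122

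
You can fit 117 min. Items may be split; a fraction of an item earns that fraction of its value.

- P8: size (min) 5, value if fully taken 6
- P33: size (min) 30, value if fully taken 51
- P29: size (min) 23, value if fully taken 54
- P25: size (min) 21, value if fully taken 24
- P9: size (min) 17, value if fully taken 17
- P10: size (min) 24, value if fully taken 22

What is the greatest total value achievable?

Sort by value density: P29 54/23≈2.35, P33 51/30≈1.7, P8 6/5≈1.2, P25 24/21≈1.14, P9 17/17≈1, P10 22/24≈0.917.
Take all of P29 (23 min, value 54) ; 94 min left.
All 30 min of P33 fit (value 51) ; 64 remain.
Take all of P8 (5 min, value 6) ; 59 min left.
All 21 min of P25 fit (value 24) ; 38 remain.
Take all of P9 (17 min, value 17) ; 21 min left.
Fill the last 21 min with part of P10: 21/24 of it earns 19.25.
Total value = 171.25.

171.25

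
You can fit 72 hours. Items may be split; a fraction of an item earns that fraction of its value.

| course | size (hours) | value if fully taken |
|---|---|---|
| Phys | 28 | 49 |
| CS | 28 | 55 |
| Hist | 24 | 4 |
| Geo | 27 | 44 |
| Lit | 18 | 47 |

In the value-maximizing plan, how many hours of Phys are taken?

Best value per unit of size first: Lit 47/18≈2.61, CS 55/28≈1.96, Phys 49/28≈1.75, Geo 44/27≈1.63, Hist 4/24≈0.167.
Lit: take in full, 18 hours for value 47 → 54 left.
Take all of CS (28 hours, value 55) → 26 hours left.
Fill the last 26 hours with part of Phys: 26/28 of it earns 45.5.

26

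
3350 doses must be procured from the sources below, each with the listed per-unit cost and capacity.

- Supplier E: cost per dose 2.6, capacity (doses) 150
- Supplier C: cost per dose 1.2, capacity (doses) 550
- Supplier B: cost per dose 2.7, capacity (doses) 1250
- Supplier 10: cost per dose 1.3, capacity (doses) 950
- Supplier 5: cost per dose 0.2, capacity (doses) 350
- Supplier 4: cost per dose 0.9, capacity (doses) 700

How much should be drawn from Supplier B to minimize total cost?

650

Fill from the cheapest source first.
Supplier 5 (0.2): use full 350 ; 3000 doses to go.
Take 700 from Supplier 4 at 0.9 ; need 2300 more.
Supplier C (1.2): use full 550 ; 1750 doses to go.
Supplier 10 at 1.3: take all 950 doses ; 800 still needed.
Supplier E at 2.6: take all 150 doses ; 650 still needed.
Supplier B at 2.7: take 650 of its 1250 ; requirement met.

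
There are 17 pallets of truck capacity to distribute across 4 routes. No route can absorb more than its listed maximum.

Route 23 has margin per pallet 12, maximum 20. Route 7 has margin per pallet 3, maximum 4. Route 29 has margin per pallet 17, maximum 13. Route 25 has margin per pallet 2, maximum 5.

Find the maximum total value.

269

Rank by margin per pallet: Route 29 17 > Route 23 12 > Route 7 3 > Route 25 2.
Give Route 29 13 to hit its cap of 13 ; 4 left.
Route 23 has room for 20 but only 4 remain, so it gets 4.
Total = 12×4 + 17×13 = 269.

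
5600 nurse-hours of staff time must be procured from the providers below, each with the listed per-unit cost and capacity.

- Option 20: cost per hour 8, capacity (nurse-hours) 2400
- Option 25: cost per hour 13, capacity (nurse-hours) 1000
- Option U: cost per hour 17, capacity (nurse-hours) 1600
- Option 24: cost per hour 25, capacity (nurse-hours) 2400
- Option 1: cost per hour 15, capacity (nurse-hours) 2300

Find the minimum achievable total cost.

65200

Cheapest first:
Take 2400 from Option 20 at 8 ; need 3200 more.
Take 1000 from Option 25 at 13 ; need 2200 more.
Option 1 (15): take the remaining 2200 ; done.
Option U, Option 24: unused.
Cost = 2400×8 + 1000×13 + 2200×15 = 65200.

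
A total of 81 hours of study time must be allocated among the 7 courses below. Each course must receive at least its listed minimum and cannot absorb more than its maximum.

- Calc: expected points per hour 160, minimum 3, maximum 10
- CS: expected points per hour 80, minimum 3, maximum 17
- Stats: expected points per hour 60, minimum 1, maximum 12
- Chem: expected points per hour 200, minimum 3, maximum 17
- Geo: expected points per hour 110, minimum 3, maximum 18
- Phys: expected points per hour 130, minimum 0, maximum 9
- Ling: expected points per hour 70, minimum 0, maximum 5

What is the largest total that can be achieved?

10160

Meeting every minimum uses 3+3+1+3+3+0+0 = 13 hours, leaving 68.
Rank by expected points per hour: Chem 200 > Calc 160 > Phys 130 > Geo 110 > CS 80 > Ling 70 > Stats 60.
Chem: +14 to 17 (cap) ; 54 left.
Calc takes 7 more to reach its cap of 10 ; 47 left.
Phys: +9 to 9 (cap) ; 38 left.
Geo takes 15 more to reach its cap of 18 ; 23 left.
CS takes 14 more to reach its cap of 17 ; 9 left.
Give Ling 5 more to hit its cap of 5 ; 4 left.
Stats: +4 (room for 11) → 5. Pool exhausted.
Total = 160×10 + 80×17 + 60×5 + 200×17 + 110×18 + 130×9 + 70×5 = 10160.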